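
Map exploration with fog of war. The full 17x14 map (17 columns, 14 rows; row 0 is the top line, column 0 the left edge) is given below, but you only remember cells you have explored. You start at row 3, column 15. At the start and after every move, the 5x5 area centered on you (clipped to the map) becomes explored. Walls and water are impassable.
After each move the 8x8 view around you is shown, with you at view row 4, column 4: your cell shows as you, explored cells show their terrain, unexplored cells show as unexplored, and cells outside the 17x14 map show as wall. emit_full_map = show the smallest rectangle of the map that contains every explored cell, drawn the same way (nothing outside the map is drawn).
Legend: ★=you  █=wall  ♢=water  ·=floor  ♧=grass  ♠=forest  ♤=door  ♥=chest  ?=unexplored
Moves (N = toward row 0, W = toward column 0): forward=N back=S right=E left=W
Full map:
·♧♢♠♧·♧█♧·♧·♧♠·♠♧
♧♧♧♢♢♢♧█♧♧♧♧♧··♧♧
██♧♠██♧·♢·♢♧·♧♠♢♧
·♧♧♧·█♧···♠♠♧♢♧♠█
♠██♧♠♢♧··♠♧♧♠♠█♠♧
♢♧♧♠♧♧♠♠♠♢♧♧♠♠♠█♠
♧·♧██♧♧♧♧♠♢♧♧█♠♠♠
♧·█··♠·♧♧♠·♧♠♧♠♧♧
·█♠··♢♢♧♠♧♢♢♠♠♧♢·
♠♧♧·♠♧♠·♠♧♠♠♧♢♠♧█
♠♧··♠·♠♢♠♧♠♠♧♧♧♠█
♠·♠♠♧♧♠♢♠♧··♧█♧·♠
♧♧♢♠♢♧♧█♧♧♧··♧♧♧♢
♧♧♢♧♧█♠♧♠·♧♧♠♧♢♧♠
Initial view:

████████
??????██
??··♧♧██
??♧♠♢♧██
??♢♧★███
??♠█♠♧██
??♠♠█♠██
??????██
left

████████
???????█
??♧··♧♧█
??·♧♠♢♧█
??♧♢★♠██
??♠♠█♠♧█
??♠♠♠█♠█
???????█

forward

████████
████████
??♧♠·♠♧█
??♧··♧♧█
??·♧★♢♧█
??♧♢♧♠██
??♠♠█♠♧█
??♠♠♠█♠█

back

████████
??♧♠·♠♧█
??♧··♧♧█
??·♧♠♢♧█
??♧♢★♠██
??♠♠█♠♧█
??♠♠♠█♠█
???????█

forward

████████
████████
??♧♠·♠♧█
??♧··♧♧█
??·♧★♢♧█
??♧♢♧♠██
??♠♠█♠♧█
??♠♠♠█♠█

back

████████
??♧♠·♠♧█
??♧··♧♧█
??·♧♠♢♧█
??♧♢★♠██
??♠♠█♠♧█
??♠♠♠█♠█
???????█

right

████████
?♧♠·♠♧██
?♧··♧♧██
?·♧♠♢♧██
?♧♢♧★███
?♠♠█♠♧██
?♠♠♠█♠██
??????██

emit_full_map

♧♠·♠♧
♧··♧♧
·♧♠♢♧
♧♢♧★█
♠♠█♠♧
♠♠♠█♠


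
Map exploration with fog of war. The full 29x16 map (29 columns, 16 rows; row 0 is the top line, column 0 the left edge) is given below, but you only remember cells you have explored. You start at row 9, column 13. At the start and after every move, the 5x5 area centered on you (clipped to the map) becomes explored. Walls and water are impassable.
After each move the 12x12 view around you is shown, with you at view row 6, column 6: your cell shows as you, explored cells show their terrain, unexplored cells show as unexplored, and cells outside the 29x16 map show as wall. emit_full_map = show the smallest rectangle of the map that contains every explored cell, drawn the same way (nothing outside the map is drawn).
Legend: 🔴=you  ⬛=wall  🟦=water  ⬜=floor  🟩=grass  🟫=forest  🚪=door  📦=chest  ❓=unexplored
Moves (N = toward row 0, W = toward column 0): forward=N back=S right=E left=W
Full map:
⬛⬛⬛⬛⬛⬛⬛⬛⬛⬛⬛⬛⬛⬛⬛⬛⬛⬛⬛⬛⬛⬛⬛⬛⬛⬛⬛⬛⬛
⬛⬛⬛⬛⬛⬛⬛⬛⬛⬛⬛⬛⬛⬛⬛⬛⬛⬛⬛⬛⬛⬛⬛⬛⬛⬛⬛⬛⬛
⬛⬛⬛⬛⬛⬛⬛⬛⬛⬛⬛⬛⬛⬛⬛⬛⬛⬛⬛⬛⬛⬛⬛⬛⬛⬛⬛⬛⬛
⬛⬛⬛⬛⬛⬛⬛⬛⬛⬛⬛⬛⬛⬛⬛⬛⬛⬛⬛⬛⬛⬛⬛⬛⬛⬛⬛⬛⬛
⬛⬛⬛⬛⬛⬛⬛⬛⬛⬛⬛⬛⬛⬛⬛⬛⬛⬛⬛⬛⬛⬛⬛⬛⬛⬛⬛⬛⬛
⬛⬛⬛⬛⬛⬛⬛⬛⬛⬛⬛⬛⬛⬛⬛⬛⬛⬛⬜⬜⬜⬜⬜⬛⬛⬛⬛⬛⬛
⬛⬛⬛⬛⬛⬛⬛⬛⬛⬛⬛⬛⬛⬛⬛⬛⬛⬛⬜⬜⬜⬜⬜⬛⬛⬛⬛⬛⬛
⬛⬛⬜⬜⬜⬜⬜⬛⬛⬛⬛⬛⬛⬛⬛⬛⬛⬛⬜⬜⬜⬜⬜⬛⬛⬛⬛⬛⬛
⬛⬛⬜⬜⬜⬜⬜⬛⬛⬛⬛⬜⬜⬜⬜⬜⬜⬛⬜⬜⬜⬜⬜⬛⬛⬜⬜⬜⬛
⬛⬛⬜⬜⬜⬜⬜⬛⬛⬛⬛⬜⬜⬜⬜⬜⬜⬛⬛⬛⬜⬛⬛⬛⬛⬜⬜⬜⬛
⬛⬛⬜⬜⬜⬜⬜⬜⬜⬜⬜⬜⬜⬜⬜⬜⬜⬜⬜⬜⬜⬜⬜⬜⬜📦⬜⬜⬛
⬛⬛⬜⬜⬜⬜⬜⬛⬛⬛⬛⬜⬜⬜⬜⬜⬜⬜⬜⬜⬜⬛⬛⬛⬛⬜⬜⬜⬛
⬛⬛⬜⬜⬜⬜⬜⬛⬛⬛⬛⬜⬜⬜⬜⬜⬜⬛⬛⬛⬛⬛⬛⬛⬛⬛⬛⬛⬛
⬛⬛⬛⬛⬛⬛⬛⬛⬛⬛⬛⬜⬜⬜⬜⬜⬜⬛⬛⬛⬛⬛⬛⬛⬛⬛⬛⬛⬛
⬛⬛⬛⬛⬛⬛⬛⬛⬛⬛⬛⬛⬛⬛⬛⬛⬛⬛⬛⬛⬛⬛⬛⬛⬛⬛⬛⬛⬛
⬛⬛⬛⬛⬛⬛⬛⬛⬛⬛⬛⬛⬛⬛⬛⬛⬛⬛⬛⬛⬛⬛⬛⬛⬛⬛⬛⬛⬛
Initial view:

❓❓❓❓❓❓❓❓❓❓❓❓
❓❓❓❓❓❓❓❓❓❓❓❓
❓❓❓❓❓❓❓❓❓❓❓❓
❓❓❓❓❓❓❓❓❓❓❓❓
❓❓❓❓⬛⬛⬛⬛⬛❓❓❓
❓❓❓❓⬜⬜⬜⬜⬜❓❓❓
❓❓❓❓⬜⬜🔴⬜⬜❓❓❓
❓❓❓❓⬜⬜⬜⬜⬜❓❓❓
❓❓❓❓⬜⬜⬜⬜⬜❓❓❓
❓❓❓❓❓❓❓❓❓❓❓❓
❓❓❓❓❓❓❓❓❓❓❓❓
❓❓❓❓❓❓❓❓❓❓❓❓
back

❓❓❓❓❓❓❓❓❓❓❓❓
❓❓❓❓❓❓❓❓❓❓❓❓
❓❓❓❓❓❓❓❓❓❓❓❓
❓❓❓❓⬛⬛⬛⬛⬛❓❓❓
❓❓❓❓⬜⬜⬜⬜⬜❓❓❓
❓❓❓❓⬜⬜⬜⬜⬜❓❓❓
❓❓❓❓⬜⬜🔴⬜⬜❓❓❓
❓❓❓❓⬜⬜⬜⬜⬜❓❓❓
❓❓❓❓⬜⬜⬜⬜⬜❓❓❓
❓❓❓❓❓❓❓❓❓❓❓❓
❓❓❓❓❓❓❓❓❓❓❓❓
❓❓❓❓❓❓❓❓❓❓❓❓

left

❓❓❓❓❓❓❓❓❓❓❓❓
❓❓❓❓❓❓❓❓❓❓❓❓
❓❓❓❓❓❓❓❓❓❓❓❓
❓❓❓❓❓⬛⬛⬛⬛⬛❓❓
❓❓❓❓⬛⬜⬜⬜⬜⬜❓❓
❓❓❓❓⬛⬜⬜⬜⬜⬜❓❓
❓❓❓❓⬜⬜🔴⬜⬜⬜❓❓
❓❓❓❓⬛⬜⬜⬜⬜⬜❓❓
❓❓❓❓⬛⬜⬜⬜⬜⬜❓❓
❓❓❓❓❓❓❓❓❓❓❓❓
❓❓❓❓❓❓❓❓❓❓❓❓
❓❓❓❓❓❓❓❓❓❓❓❓

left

❓❓❓❓❓❓❓❓❓❓❓❓
❓❓❓❓❓❓❓❓❓❓❓❓
❓❓❓❓❓❓❓❓❓❓❓❓
❓❓❓❓❓❓⬛⬛⬛⬛⬛❓
❓❓❓❓⬛⬛⬜⬜⬜⬜⬜❓
❓❓❓❓⬛⬛⬜⬜⬜⬜⬜❓
❓❓❓❓⬜⬜🔴⬜⬜⬜⬜❓
❓❓❓❓⬛⬛⬜⬜⬜⬜⬜❓
❓❓❓❓⬛⬛⬜⬜⬜⬜⬜❓
❓❓❓❓❓❓❓❓❓❓❓❓
❓❓❓❓❓❓❓❓❓❓❓❓
❓❓❓❓❓❓❓❓❓❓❓❓

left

❓❓❓❓❓❓❓❓❓❓❓❓
❓❓❓❓❓❓❓❓❓❓❓❓
❓❓❓❓❓❓❓❓❓❓❓❓
❓❓❓❓❓❓❓⬛⬛⬛⬛⬛
❓❓❓❓⬛⬛⬛⬜⬜⬜⬜⬜
❓❓❓❓⬛⬛⬛⬜⬜⬜⬜⬜
❓❓❓❓⬜⬜🔴⬜⬜⬜⬜⬜
❓❓❓❓⬛⬛⬛⬜⬜⬜⬜⬜
❓❓❓❓⬛⬛⬛⬜⬜⬜⬜⬜
❓❓❓❓❓❓❓❓❓❓❓❓
❓❓❓❓❓❓❓❓❓❓❓❓
❓❓❓❓❓❓❓❓❓❓❓❓

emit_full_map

❓❓❓⬛⬛⬛⬛⬛
⬛⬛⬛⬜⬜⬜⬜⬜
⬛⬛⬛⬜⬜⬜⬜⬜
⬜⬜🔴⬜⬜⬜⬜⬜
⬛⬛⬛⬜⬜⬜⬜⬜
⬛⬛⬛⬜⬜⬜⬜⬜

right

❓❓❓❓❓❓❓❓❓❓❓❓
❓❓❓❓❓❓❓❓❓❓❓❓
❓❓❓❓❓❓❓❓❓❓❓❓
❓❓❓❓❓❓⬛⬛⬛⬛⬛❓
❓❓❓⬛⬛⬛⬜⬜⬜⬜⬜❓
❓❓❓⬛⬛⬛⬜⬜⬜⬜⬜❓
❓❓❓⬜⬜⬜🔴⬜⬜⬜⬜❓
❓❓❓⬛⬛⬛⬜⬜⬜⬜⬜❓
❓❓❓⬛⬛⬛⬜⬜⬜⬜⬜❓
❓❓❓❓❓❓❓❓❓❓❓❓
❓❓❓❓❓❓❓❓❓❓❓❓
❓❓❓❓❓❓❓❓❓❓❓❓

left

❓❓❓❓❓❓❓❓❓❓❓❓
❓❓❓❓❓❓❓❓❓❓❓❓
❓❓❓❓❓❓❓❓❓❓❓❓
❓❓❓❓❓❓❓⬛⬛⬛⬛⬛
❓❓❓❓⬛⬛⬛⬜⬜⬜⬜⬜
❓❓❓❓⬛⬛⬛⬜⬜⬜⬜⬜
❓❓❓❓⬜⬜🔴⬜⬜⬜⬜⬜
❓❓❓❓⬛⬛⬛⬜⬜⬜⬜⬜
❓❓❓❓⬛⬛⬛⬜⬜⬜⬜⬜
❓❓❓❓❓❓❓❓❓❓❓❓
❓❓❓❓❓❓❓❓❓❓❓❓
❓❓❓❓❓❓❓❓❓❓❓❓

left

❓❓❓❓❓❓❓❓❓❓❓❓
❓❓❓❓❓❓❓❓❓❓❓❓
❓❓❓❓❓❓❓❓❓❓❓❓
❓❓❓❓❓❓❓❓⬛⬛⬛⬛
❓❓❓❓⬛⬛⬛⬛⬜⬜⬜⬜
❓❓❓❓⬛⬛⬛⬛⬜⬜⬜⬜
❓❓❓❓⬜⬜🔴⬜⬜⬜⬜⬜
❓❓❓❓⬛⬛⬛⬛⬜⬜⬜⬜
❓❓❓❓⬛⬛⬛⬛⬜⬜⬜⬜
❓❓❓❓❓❓❓❓❓❓❓❓
❓❓❓❓❓❓❓❓❓❓❓❓
❓❓❓❓❓❓❓❓❓❓❓❓

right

❓❓❓❓❓❓❓❓❓❓❓❓
❓❓❓❓❓❓❓❓❓❓❓❓
❓❓❓❓❓❓❓❓❓❓❓❓
❓❓❓❓❓❓❓⬛⬛⬛⬛⬛
❓❓❓⬛⬛⬛⬛⬜⬜⬜⬜⬜
❓❓❓⬛⬛⬛⬛⬜⬜⬜⬜⬜
❓❓❓⬜⬜⬜🔴⬜⬜⬜⬜⬜
❓❓❓⬛⬛⬛⬛⬜⬜⬜⬜⬜
❓❓❓⬛⬛⬛⬛⬜⬜⬜⬜⬜
❓❓❓❓❓❓❓❓❓❓❓❓
❓❓❓❓❓❓❓❓❓❓❓❓
❓❓❓❓❓❓❓❓❓❓❓❓

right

❓❓❓❓❓❓❓❓❓❓❓❓
❓❓❓❓❓❓❓❓❓❓❓❓
❓❓❓❓❓❓❓❓❓❓❓❓
❓❓❓❓❓❓⬛⬛⬛⬛⬛❓
❓❓⬛⬛⬛⬛⬜⬜⬜⬜⬜❓
❓❓⬛⬛⬛⬛⬜⬜⬜⬜⬜❓
❓❓⬜⬜⬜⬜🔴⬜⬜⬜⬜❓
❓❓⬛⬛⬛⬛⬜⬜⬜⬜⬜❓
❓❓⬛⬛⬛⬛⬜⬜⬜⬜⬜❓
❓❓❓❓❓❓❓❓❓❓❓❓
❓❓❓❓❓❓❓❓❓❓❓❓
❓❓❓❓❓❓❓❓❓❓❓❓

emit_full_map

❓❓❓❓⬛⬛⬛⬛⬛
⬛⬛⬛⬛⬜⬜⬜⬜⬜
⬛⬛⬛⬛⬜⬜⬜⬜⬜
⬜⬜⬜⬜🔴⬜⬜⬜⬜
⬛⬛⬛⬛⬜⬜⬜⬜⬜
⬛⬛⬛⬛⬜⬜⬜⬜⬜

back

❓❓❓❓❓❓❓❓❓❓❓❓
❓❓❓❓❓❓❓❓❓❓❓❓
❓❓❓❓❓❓⬛⬛⬛⬛⬛❓
❓❓⬛⬛⬛⬛⬜⬜⬜⬜⬜❓
❓❓⬛⬛⬛⬛⬜⬜⬜⬜⬜❓
❓❓⬜⬜⬜⬜⬜⬜⬜⬜⬜❓
❓❓⬛⬛⬛⬛🔴⬜⬜⬜⬜❓
❓❓⬛⬛⬛⬛⬜⬜⬜⬜⬜❓
❓❓❓❓⬛⬛⬜⬜⬜❓❓❓
❓❓❓❓❓❓❓❓❓❓❓❓
❓❓❓❓❓❓❓❓❓❓❓❓
⬛⬛⬛⬛⬛⬛⬛⬛⬛⬛⬛⬛

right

❓❓❓❓❓❓❓❓❓❓❓❓
❓❓❓❓❓❓❓❓❓❓❓❓
❓❓❓❓❓⬛⬛⬛⬛⬛❓❓
❓⬛⬛⬛⬛⬜⬜⬜⬜⬜❓❓
❓⬛⬛⬛⬛⬜⬜⬜⬜⬜❓❓
❓⬜⬜⬜⬜⬜⬜⬜⬜⬜❓❓
❓⬛⬛⬛⬛⬜🔴⬜⬜⬜❓❓
❓⬛⬛⬛⬛⬜⬜⬜⬜⬜❓❓
❓❓❓⬛⬛⬜⬜⬜⬜❓❓❓
❓❓❓❓❓❓❓❓❓❓❓❓
❓❓❓❓❓❓❓❓❓❓❓❓
⬛⬛⬛⬛⬛⬛⬛⬛⬛⬛⬛⬛

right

❓❓❓❓❓❓❓❓❓❓❓❓
❓❓❓❓❓❓❓❓❓❓❓❓
❓❓❓❓⬛⬛⬛⬛⬛❓❓❓
⬛⬛⬛⬛⬜⬜⬜⬜⬜❓❓❓
⬛⬛⬛⬛⬜⬜⬜⬜⬜❓❓❓
⬜⬜⬜⬜⬜⬜⬜⬜⬜❓❓❓
⬛⬛⬛⬛⬜⬜🔴⬜⬜❓❓❓
⬛⬛⬛⬛⬜⬜⬜⬜⬜❓❓❓
❓❓⬛⬛⬜⬜⬜⬜⬜❓❓❓
❓❓❓❓❓❓❓❓❓❓❓❓
❓❓❓❓❓❓❓❓❓❓❓❓
⬛⬛⬛⬛⬛⬛⬛⬛⬛⬛⬛⬛

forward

❓❓❓❓❓❓❓❓❓❓❓❓
❓❓❓❓❓❓❓❓❓❓❓❓
❓❓❓❓❓❓❓❓❓❓❓❓
❓❓❓❓⬛⬛⬛⬛⬛❓❓❓
⬛⬛⬛⬛⬜⬜⬜⬜⬜❓❓❓
⬛⬛⬛⬛⬜⬜⬜⬜⬜❓❓❓
⬜⬜⬜⬜⬜⬜🔴⬜⬜❓❓❓
⬛⬛⬛⬛⬜⬜⬜⬜⬜❓❓❓
⬛⬛⬛⬛⬜⬜⬜⬜⬜❓❓❓
❓❓⬛⬛⬜⬜⬜⬜⬜❓❓❓
❓❓❓❓❓❓❓❓❓❓❓❓
❓❓❓❓❓❓❓❓❓❓❓❓

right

❓❓❓❓❓❓❓❓❓❓❓❓
❓❓❓❓❓❓❓❓❓❓❓❓
❓❓❓❓❓❓❓❓❓❓❓❓
❓❓❓⬛⬛⬛⬛⬛❓❓❓❓
⬛⬛⬛⬜⬜⬜⬜⬜⬜❓❓❓
⬛⬛⬛⬜⬜⬜⬜⬜⬜❓❓❓
⬜⬜⬜⬜⬜⬜🔴⬜⬜❓❓❓
⬛⬛⬛⬜⬜⬜⬜⬜⬜❓❓❓
⬛⬛⬛⬜⬜⬜⬜⬜⬜❓❓❓
❓⬛⬛⬜⬜⬜⬜⬜❓❓❓❓
❓❓❓❓❓❓❓❓❓❓❓❓
❓❓❓❓❓❓❓❓❓❓❓❓

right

❓❓❓❓❓❓❓❓❓❓❓❓
❓❓❓❓❓❓❓❓❓❓❓❓
❓❓❓❓❓❓❓❓❓❓❓❓
❓❓⬛⬛⬛⬛⬛❓❓❓❓❓
⬛⬛⬜⬜⬜⬜⬜⬜⬛❓❓❓
⬛⬛⬜⬜⬜⬜⬜⬜⬛❓❓❓
⬜⬜⬜⬜⬜⬜🔴⬜⬜❓❓❓
⬛⬛⬜⬜⬜⬜⬜⬜⬜❓❓❓
⬛⬛⬜⬜⬜⬜⬜⬜⬛❓❓❓
⬛⬛⬜⬜⬜⬜⬜❓❓❓❓❓
❓❓❓❓❓❓❓❓❓❓❓❓
❓❓❓❓❓❓❓❓❓❓❓❓

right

❓❓❓❓❓❓❓❓❓❓❓❓
❓❓❓❓❓❓❓❓❓❓❓❓
❓❓❓❓❓❓❓❓❓❓❓❓
❓⬛⬛⬛⬛⬛❓❓❓❓❓❓
⬛⬜⬜⬜⬜⬜⬜⬛⬜❓❓❓
⬛⬜⬜⬜⬜⬜⬜⬛⬛❓❓❓
⬜⬜⬜⬜⬜⬜🔴⬜⬜❓❓❓
⬛⬜⬜⬜⬜⬜⬜⬜⬜❓❓❓
⬛⬜⬜⬜⬜⬜⬜⬛⬛❓❓❓
⬛⬜⬜⬜⬜⬜❓❓❓❓❓❓
❓❓❓❓❓❓❓❓❓❓❓❓
❓❓❓❓❓❓❓❓❓❓❓❓

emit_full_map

❓❓❓❓⬛⬛⬛⬛⬛❓❓❓
⬛⬛⬛⬛⬜⬜⬜⬜⬜⬜⬛⬜
⬛⬛⬛⬛⬜⬜⬜⬜⬜⬜⬛⬛
⬜⬜⬜⬜⬜⬜⬜⬜⬜🔴⬜⬜
⬛⬛⬛⬛⬜⬜⬜⬜⬜⬜⬜⬜
⬛⬛⬛⬛⬜⬜⬜⬜⬜⬜⬛⬛
❓❓⬛⬛⬜⬜⬜⬜⬜❓❓❓

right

❓❓❓❓❓❓❓❓❓❓❓❓
❓❓❓❓❓❓❓❓❓❓❓❓
❓❓❓❓❓❓❓❓❓❓❓❓
⬛⬛⬛⬛⬛❓❓❓❓❓❓❓
⬜⬜⬜⬜⬜⬜⬛⬜⬜❓❓❓
⬜⬜⬜⬜⬜⬜⬛⬛⬛❓❓❓
⬜⬜⬜⬜⬜⬜🔴⬜⬜❓❓❓
⬜⬜⬜⬜⬜⬜⬜⬜⬜❓❓❓
⬜⬜⬜⬜⬜⬜⬛⬛⬛❓❓❓
⬜⬜⬜⬜⬜❓❓❓❓❓❓❓
❓❓❓❓❓❓❓❓❓❓❓❓
❓❓❓❓❓❓❓❓❓❓❓❓

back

❓❓❓❓❓❓❓❓❓❓❓❓
❓❓❓❓❓❓❓❓❓❓❓❓
⬛⬛⬛⬛⬛❓❓❓❓❓❓❓
⬜⬜⬜⬜⬜⬜⬛⬜⬜❓❓❓
⬜⬜⬜⬜⬜⬜⬛⬛⬛❓❓❓
⬜⬜⬜⬜⬜⬜⬜⬜⬜❓❓❓
⬜⬜⬜⬜⬜⬜🔴⬜⬜❓❓❓
⬜⬜⬜⬜⬜⬜⬛⬛⬛❓❓❓
⬜⬜⬜⬜⬜⬜⬛⬛⬛❓❓❓
❓❓❓❓❓❓❓❓❓❓❓❓
❓❓❓❓❓❓❓❓❓❓❓❓
⬛⬛⬛⬛⬛⬛⬛⬛⬛⬛⬛⬛

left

❓❓❓❓❓❓❓❓❓❓❓❓
❓❓❓❓❓❓❓❓❓❓❓❓
❓⬛⬛⬛⬛⬛❓❓❓❓❓❓
⬛⬜⬜⬜⬜⬜⬜⬛⬜⬜❓❓
⬛⬜⬜⬜⬜⬜⬜⬛⬛⬛❓❓
⬜⬜⬜⬜⬜⬜⬜⬜⬜⬜❓❓
⬛⬜⬜⬜⬜⬜🔴⬜⬜⬜❓❓
⬛⬜⬜⬜⬜⬜⬜⬛⬛⬛❓❓
⬛⬜⬜⬜⬜⬜⬜⬛⬛⬛❓❓
❓❓❓❓❓❓❓❓❓❓❓❓
❓❓❓❓❓❓❓❓❓❓❓❓
⬛⬛⬛⬛⬛⬛⬛⬛⬛⬛⬛⬛

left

❓❓❓❓❓❓❓❓❓❓❓❓
❓❓❓❓❓❓❓❓❓❓❓❓
❓❓⬛⬛⬛⬛⬛❓❓❓❓❓
⬛⬛⬜⬜⬜⬜⬜⬜⬛⬜⬜❓
⬛⬛⬜⬜⬜⬜⬜⬜⬛⬛⬛❓
⬜⬜⬜⬜⬜⬜⬜⬜⬜⬜⬜❓
⬛⬛⬜⬜⬜⬜🔴⬜⬜⬜⬜❓
⬛⬛⬜⬜⬜⬜⬜⬜⬛⬛⬛❓
⬛⬛⬜⬜⬜⬜⬜⬜⬛⬛⬛❓
❓❓❓❓❓❓❓❓❓❓❓❓
❓❓❓❓❓❓❓❓❓❓❓❓
⬛⬛⬛⬛⬛⬛⬛⬛⬛⬛⬛⬛

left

❓❓❓❓❓❓❓❓❓❓❓❓
❓❓❓❓❓❓❓❓❓❓❓❓
❓❓❓⬛⬛⬛⬛⬛❓❓❓❓
⬛⬛⬛⬜⬜⬜⬜⬜⬜⬛⬜⬜
⬛⬛⬛⬜⬜⬜⬜⬜⬜⬛⬛⬛
⬜⬜⬜⬜⬜⬜⬜⬜⬜⬜⬜⬜
⬛⬛⬛⬜⬜⬜🔴⬜⬜⬜⬜⬜
⬛⬛⬛⬜⬜⬜⬜⬜⬜⬛⬛⬛
❓⬛⬛⬜⬜⬜⬜⬜⬜⬛⬛⬛
❓❓❓❓❓❓❓❓❓❓❓❓
❓❓❓❓❓❓❓❓❓❓❓❓
⬛⬛⬛⬛⬛⬛⬛⬛⬛⬛⬛⬛

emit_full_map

❓❓❓❓⬛⬛⬛⬛⬛❓❓❓❓
⬛⬛⬛⬛⬜⬜⬜⬜⬜⬜⬛⬜⬜
⬛⬛⬛⬛⬜⬜⬜⬜⬜⬜⬛⬛⬛
⬜⬜⬜⬜⬜⬜⬜⬜⬜⬜⬜⬜⬜
⬛⬛⬛⬛⬜⬜⬜🔴⬜⬜⬜⬜⬜
⬛⬛⬛⬛⬜⬜⬜⬜⬜⬜⬛⬛⬛
❓❓⬛⬛⬜⬜⬜⬜⬜⬜⬛⬛⬛

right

❓❓❓❓❓❓❓❓❓❓❓❓
❓❓❓❓❓❓❓❓❓❓❓❓
❓❓⬛⬛⬛⬛⬛❓❓❓❓❓
⬛⬛⬜⬜⬜⬜⬜⬜⬛⬜⬜❓
⬛⬛⬜⬜⬜⬜⬜⬜⬛⬛⬛❓
⬜⬜⬜⬜⬜⬜⬜⬜⬜⬜⬜❓
⬛⬛⬜⬜⬜⬜🔴⬜⬜⬜⬜❓
⬛⬛⬜⬜⬜⬜⬜⬜⬛⬛⬛❓
⬛⬛⬜⬜⬜⬜⬜⬜⬛⬛⬛❓
❓❓❓❓❓❓❓❓❓❓❓❓
❓❓❓❓❓❓❓❓❓❓❓❓
⬛⬛⬛⬛⬛⬛⬛⬛⬛⬛⬛⬛

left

❓❓❓❓❓❓❓❓❓❓❓❓
❓❓❓❓❓❓❓❓❓❓❓❓
❓❓❓⬛⬛⬛⬛⬛❓❓❓❓
⬛⬛⬛⬜⬜⬜⬜⬜⬜⬛⬜⬜
⬛⬛⬛⬜⬜⬜⬜⬜⬜⬛⬛⬛
⬜⬜⬜⬜⬜⬜⬜⬜⬜⬜⬜⬜
⬛⬛⬛⬜⬜⬜🔴⬜⬜⬜⬜⬜
⬛⬛⬛⬜⬜⬜⬜⬜⬜⬛⬛⬛
❓⬛⬛⬜⬜⬜⬜⬜⬜⬛⬛⬛
❓❓❓❓❓❓❓❓❓❓❓❓
❓❓❓❓❓❓❓❓❓❓❓❓
⬛⬛⬛⬛⬛⬛⬛⬛⬛⬛⬛⬛


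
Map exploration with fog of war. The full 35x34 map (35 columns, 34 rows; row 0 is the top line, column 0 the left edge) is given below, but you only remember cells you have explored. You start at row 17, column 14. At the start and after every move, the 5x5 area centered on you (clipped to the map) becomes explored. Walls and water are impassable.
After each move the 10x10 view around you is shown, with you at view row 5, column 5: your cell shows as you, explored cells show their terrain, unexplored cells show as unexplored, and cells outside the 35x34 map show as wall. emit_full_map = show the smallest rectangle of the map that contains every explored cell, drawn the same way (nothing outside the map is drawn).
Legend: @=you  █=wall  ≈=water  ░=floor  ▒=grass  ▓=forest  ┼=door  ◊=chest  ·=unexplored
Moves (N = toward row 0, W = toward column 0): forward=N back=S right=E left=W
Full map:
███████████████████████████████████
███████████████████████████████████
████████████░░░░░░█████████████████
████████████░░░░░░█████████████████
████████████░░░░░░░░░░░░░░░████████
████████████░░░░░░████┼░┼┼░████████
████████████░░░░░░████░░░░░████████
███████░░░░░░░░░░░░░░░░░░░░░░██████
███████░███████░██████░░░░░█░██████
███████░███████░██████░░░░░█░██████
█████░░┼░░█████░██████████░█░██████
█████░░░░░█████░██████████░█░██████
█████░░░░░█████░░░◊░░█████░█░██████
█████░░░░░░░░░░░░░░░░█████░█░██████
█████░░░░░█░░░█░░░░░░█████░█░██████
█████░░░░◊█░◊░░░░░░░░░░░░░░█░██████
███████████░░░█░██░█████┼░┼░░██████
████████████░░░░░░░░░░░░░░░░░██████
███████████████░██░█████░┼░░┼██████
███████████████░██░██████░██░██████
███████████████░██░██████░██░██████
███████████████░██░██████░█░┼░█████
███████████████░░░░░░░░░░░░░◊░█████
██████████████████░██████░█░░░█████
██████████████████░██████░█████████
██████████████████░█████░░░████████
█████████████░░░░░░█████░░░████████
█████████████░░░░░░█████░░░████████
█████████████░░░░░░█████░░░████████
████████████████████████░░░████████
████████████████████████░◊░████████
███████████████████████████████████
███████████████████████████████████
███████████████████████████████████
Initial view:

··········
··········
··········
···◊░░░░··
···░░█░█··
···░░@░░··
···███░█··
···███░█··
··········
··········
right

··········
··········
··········
··◊░░░░░··
··░░█░██··
··░░░@░░··
··███░██··
··███░██··
··········
··········

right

··········
··········
··········
·◊░░░░░░··
·░░█░██░··
·░░░░@░░··
·███░██░··
·███░██░··
··········
··········

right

··········
··········
··········
◊░░░░░░░··
░░█░██░█··
░░░░░@░░··
███░██░█··
███░██░█··
··········
··········

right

··········
··········
··········
░░░░░░░░··
░█░██░██··
░░░░░@░░··
██░██░██··
██░██░██··
··········
··········

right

··········
··········
··········
░░░░░░░░··
█░██░███··
░░░░░@░░··
█░██░███··
█░██░███··
··········
··········

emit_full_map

◊░░░░░░░░░
░░█░██░███
░░░░░░░@░░
███░██░███
███░██░███

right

··········
··········
··········
░░░░░░░░··
░██░████··
░░░░░@░░··
░██░████··
░██░████··
··········
··········

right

··········
··········
··········
░░░░░░░░··
██░█████··
░░░░░@░░··
██░█████··
██░█████··
··········
··········

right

··········
··········
··········
░░░░░░░░··
█░█████┼··
░░░░░@░░··
█░█████░··
█░██████··
··········
··········

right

··········
··········
··········
░░░░░░░░··
░█████┼░··
░░░░░@░░··
░█████░┼··
░██████░··
··········
··········

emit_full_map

◊░░░░░░░░░░░░░
░░█░██░█████┼░
░░░░░░░░░░░@░░
███░██░█████░┼
███░██░██████░

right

··········
··········
··········
░░░░░░░░··
█████┼░┼··
░░░░░@░░··
█████░┼░··
██████░█··
··········
··········

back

··········
··········
░░░░░░░░··
█████┼░┼··
░░░░░░░░··
█████@┼░··
██████░█··
···███░█··
··········
··········

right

··········
··········
░░░░░░░···
████┼░┼░··
░░░░░░░░··
████░@░░··
█████░██··
··███░██··
··········
··········

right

··········
··········
░░░░░░····
███┼░┼░░··
░░░░░░░░··
███░┼@░┼··
████░██░··
·███░██░··
··········
··········

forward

··········
··········
··········
░░░░░░█░··
███┼░┼░░··
░░░░░@░░··
███░┼░░┼··
████░██░··
·███░██░··
··········

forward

··········
··········
··········
···██░█░··
░░░░░░█░··
███┼░@░░··
░░░░░░░░··
███░┼░░┼··
████░██░··
·███░██░··

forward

··········
··········
··········
···██░█░··
···██░█░··
░░░░░@█░··
███┼░┼░░··
░░░░░░░░··
███░┼░░┼··
████░██░··

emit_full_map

············██░█░
············██░█░
◊░░░░░░░░░░░░░@█░
░░█░██░█████┼░┼░░
░░░░░░░░░░░░░░░░░
███░██░█████░┼░░┼
███░██░██████░██░
··········███░██░

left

··········
··········
··········
···███░█░·
···███░█░·
░░░░░@░█░·
████┼░┼░░·
░░░░░░░░░·
████░┼░░┼·
█████░██░·

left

··········
··········
··········
···████░█░
···████░█░
░░░░░@░░█░
█████┼░┼░░
░░░░░░░░░░
█████░┼░░┼
██████░██░

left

··········
··········
··········
···█████░█
···█████░█
░░░░░@░░░█
░█████┼░┼░
░░░░░░░░░░
░█████░┼░░
░██████░██

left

··········
··········
··········
···░█████░
···░█████░
░░░░░@░░░░
█░█████┼░┼
░░░░░░░░░░
█░█████░┼░
█░██████░█

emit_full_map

········░█████░█░
········░█████░█░
◊░░░░░░░░░@░░░░█░
░░█░██░█████┼░┼░░
░░░░░░░░░░░░░░░░░
███░██░█████░┼░░┼
███░██░██████░██░
··········███░██░

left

··········
··········
··········
···░░█████
···░░█████
░░░░░@░░░░
██░█████┼░
░░░░░░░░░░
██░█████░┼
██░██████░

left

··········
··········
··········
···░░░████
···░░░████
░░░░░@░░░░
░██░█████┼
░░░░░░░░░░
░██░█████░
░██░██████

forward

··········
··········
··········
···◊░░██··
···░░░████
···░░@████
░░░░░░░░░░
░██░█████┼
░░░░░░░░░░
░██░█████░

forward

··········
··········
··········
···█████··
···◊░░██··
···░░@████
···░░░████
░░░░░░░░░░
░██░█████┼
░░░░░░░░░░

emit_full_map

······█████······
······◊░░██······
······░░@█████░█░
······░░░█████░█░
◊░░░░░░░░░░░░░░█░
░░█░██░█████┼░┼░░
░░░░░░░░░░░░░░░░░
███░██░█████░┼░░┼
███░██░██████░██░
··········███░██░

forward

··········
··········
··········
···█████··
···█████··
···◊░@██··
···░░░████
···░░░████
░░░░░░░░░░
░██░█████┼

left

··········
··········
··········
···██████·
···██████·
···░◊@░██·
···░░░░███
···░░░░███
░░░░░░░░░░
█░██░█████

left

··········
··········
··········
···███████
···███████
···░░@░░██
···░░░░░██
···░░░░░██
░░░░░░░░░░
░█░██░████

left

··········
··········
··········
···░██████
···░██████
···░░@◊░░█
···░░░░░░█
···░░░░░░█
◊░░░░░░░░░
░░█░██░███

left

··········
··········
··········
···█░█████
···█░█████
···█░@░◊░░
···░░░░░░░
···█░░░░░░
·◊░░░░░░░░
·░░█░██░██

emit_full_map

··█░███████······
··█░███████······
··█░@░◊░░██······
··░░░░░░░█████░█░
··█░░░░░░█████░█░
◊░░░░░░░░░░░░░░█░
░░█░██░█████┼░┼░░
░░░░░░░░░░░░░░░░░
███░██░█████░┼░░┼
███░██░██████░██░
··········███░██░


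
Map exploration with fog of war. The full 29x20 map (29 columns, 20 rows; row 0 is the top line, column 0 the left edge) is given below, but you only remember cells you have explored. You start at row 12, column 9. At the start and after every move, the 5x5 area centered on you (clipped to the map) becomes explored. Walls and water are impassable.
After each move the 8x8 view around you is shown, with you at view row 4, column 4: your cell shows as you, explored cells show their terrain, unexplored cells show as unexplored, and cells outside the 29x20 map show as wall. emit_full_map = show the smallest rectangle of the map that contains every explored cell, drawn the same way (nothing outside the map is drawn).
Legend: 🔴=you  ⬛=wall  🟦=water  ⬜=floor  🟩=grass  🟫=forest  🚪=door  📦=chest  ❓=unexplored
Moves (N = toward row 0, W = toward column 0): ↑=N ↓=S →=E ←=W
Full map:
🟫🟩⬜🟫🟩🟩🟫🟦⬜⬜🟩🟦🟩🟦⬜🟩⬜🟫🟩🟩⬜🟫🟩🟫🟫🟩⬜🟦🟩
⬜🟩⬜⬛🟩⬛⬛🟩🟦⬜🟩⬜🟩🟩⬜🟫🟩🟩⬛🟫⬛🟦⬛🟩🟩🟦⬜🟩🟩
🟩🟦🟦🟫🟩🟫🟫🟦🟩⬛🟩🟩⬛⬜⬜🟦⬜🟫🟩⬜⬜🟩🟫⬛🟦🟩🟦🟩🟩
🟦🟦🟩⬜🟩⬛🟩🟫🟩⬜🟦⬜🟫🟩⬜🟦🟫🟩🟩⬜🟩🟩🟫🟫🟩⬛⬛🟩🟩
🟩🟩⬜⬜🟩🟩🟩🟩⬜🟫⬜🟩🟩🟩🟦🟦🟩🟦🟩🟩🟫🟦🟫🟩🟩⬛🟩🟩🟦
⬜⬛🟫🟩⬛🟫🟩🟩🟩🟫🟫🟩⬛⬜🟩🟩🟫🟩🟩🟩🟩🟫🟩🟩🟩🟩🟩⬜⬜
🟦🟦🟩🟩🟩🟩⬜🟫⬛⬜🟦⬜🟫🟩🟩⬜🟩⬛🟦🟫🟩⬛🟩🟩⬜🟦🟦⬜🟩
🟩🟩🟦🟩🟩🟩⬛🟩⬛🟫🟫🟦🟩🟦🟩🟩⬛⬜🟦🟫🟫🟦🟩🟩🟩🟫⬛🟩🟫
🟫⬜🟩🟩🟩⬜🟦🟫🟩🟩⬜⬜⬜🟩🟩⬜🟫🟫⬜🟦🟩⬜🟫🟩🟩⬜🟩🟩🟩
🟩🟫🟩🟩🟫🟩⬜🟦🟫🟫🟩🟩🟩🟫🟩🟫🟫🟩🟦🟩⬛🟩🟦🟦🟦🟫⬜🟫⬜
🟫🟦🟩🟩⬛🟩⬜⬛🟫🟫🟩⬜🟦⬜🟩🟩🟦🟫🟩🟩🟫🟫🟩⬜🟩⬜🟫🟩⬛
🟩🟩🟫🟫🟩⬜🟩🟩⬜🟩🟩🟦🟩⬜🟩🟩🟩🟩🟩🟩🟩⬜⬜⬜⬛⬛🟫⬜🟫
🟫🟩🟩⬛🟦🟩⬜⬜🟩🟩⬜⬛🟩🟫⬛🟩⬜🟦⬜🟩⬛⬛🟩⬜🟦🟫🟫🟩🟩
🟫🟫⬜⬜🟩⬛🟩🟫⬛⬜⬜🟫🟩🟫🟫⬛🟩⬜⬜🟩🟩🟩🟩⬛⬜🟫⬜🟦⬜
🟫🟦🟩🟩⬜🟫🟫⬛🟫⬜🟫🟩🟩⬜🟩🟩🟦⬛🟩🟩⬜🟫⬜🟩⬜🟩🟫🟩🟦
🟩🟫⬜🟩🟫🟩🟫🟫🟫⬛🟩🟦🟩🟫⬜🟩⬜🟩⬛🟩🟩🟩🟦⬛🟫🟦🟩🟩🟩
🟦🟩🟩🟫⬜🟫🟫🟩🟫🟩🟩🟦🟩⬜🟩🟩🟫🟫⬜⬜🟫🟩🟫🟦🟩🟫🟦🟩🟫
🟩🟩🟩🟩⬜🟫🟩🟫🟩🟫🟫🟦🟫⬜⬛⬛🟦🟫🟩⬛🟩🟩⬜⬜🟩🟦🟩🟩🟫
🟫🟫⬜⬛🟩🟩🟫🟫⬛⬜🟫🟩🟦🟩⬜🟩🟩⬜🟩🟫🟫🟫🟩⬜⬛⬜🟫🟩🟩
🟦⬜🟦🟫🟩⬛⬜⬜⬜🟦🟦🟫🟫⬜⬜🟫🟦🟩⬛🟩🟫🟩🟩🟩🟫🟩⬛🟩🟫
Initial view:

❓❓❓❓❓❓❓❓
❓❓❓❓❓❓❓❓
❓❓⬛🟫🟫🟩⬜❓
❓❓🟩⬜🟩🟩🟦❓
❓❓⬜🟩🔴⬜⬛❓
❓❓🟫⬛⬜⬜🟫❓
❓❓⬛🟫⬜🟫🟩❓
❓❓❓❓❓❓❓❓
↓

❓❓❓❓❓❓❓❓
❓❓⬛🟫🟫🟩⬜❓
❓❓🟩⬜🟩🟩🟦❓
❓❓⬜🟩🟩⬜⬛❓
❓❓🟫⬛🔴⬜🟫❓
❓❓⬛🟫⬜🟫🟩❓
❓❓🟫🟫⬛🟩🟦❓
❓❓❓❓❓❓❓❓

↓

❓❓⬛🟫🟫🟩⬜❓
❓❓🟩⬜🟩🟩🟦❓
❓❓⬜🟩🟩⬜⬛❓
❓❓🟫⬛⬜⬜🟫❓
❓❓⬛🟫🔴🟫🟩❓
❓❓🟫🟫⬛🟩🟦❓
❓❓🟩🟫🟩🟩🟦❓
❓❓❓❓❓❓❓❓

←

❓❓❓⬛🟫🟫🟩⬜
❓❓❓🟩⬜🟩🟩🟦
❓❓⬜⬜🟩🟩⬜⬛
❓❓🟩🟫⬛⬜⬜🟫
❓❓🟫⬛🔴⬜🟫🟩
❓❓🟫🟫🟫⬛🟩🟦
❓❓🟫🟩🟫🟩🟩🟦
❓❓❓❓❓❓❓❓

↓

❓❓❓🟩⬜🟩🟩🟦
❓❓⬜⬜🟩🟩⬜⬛
❓❓🟩🟫⬛⬜⬜🟫
❓❓🟫⬛🟫⬜🟫🟩
❓❓🟫🟫🔴⬛🟩🟦
❓❓🟫🟩🟫🟩🟩🟦
❓❓🟩🟫🟩🟫🟫❓
❓❓❓❓❓❓❓❓

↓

❓❓⬜⬜🟩🟩⬜⬛
❓❓🟩🟫⬛⬜⬜🟫
❓❓🟫⬛🟫⬜🟫🟩
❓❓🟫🟫🟫⬛🟩🟦
❓❓🟫🟩🔴🟩🟩🟦
❓❓🟩🟫🟩🟫🟫❓
❓❓🟫🟫⬛⬜🟫❓
❓❓❓❓❓❓❓❓

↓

❓❓🟩🟫⬛⬜⬜🟫
❓❓🟫⬛🟫⬜🟫🟩
❓❓🟫🟫🟫⬛🟩🟦
❓❓🟫🟩🟫🟩🟩🟦
❓❓🟩🟫🔴🟫🟫❓
❓❓🟫🟫⬛⬜🟫❓
❓❓⬜⬜⬜🟦🟦❓
⬛⬛⬛⬛⬛⬛⬛⬛

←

❓❓❓🟩🟫⬛⬜⬜
❓❓❓🟫⬛🟫⬜🟫
❓❓🟩🟫🟫🟫⬛🟩
❓❓🟫🟫🟩🟫🟩🟩
❓❓🟫🟩🔴🟩🟫🟫
❓❓🟩🟫🟫⬛⬜🟫
❓❓⬛⬜⬜⬜🟦🟦
⬛⬛⬛⬛⬛⬛⬛⬛

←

❓❓❓❓🟩🟫⬛⬜
❓❓❓❓🟫⬛🟫⬜
❓❓🟫🟩🟫🟫🟫⬛
❓❓⬜🟫🟫🟩🟫🟩
❓❓⬜🟫🔴🟫🟩🟫
❓❓🟩🟩🟫🟫⬛⬜
❓❓🟩⬛⬜⬜⬜🟦
⬛⬛⬛⬛⬛⬛⬛⬛

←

❓❓❓❓❓🟩🟫⬛
❓❓❓❓❓🟫⬛🟫
❓❓🟩🟫🟩🟫🟫🟫
❓❓🟫⬜🟫🟫🟩🟫
❓❓🟩⬜🔴🟩🟫🟩
❓❓⬛🟩🟩🟫🟫⬛
❓❓🟫🟩⬛⬜⬜⬜
⬛⬛⬛⬛⬛⬛⬛⬛

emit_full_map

❓❓❓❓⬛🟫🟫🟩⬜
❓❓❓❓🟩⬜🟩🟩🟦
❓❓❓⬜⬜🟩🟩⬜⬛
❓❓❓🟩🟫⬛⬜⬜🟫
❓❓❓🟫⬛🟫⬜🟫🟩
🟩🟫🟩🟫🟫🟫⬛🟩🟦
🟫⬜🟫🟫🟩🟫🟩🟩🟦
🟩⬜🔴🟩🟫🟩🟫🟫❓
⬛🟩🟩🟫🟫⬛⬜🟫❓
🟫🟩⬛⬜⬜⬜🟦🟦❓

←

❓❓❓❓❓❓🟩🟫
❓❓❓❓❓❓🟫⬛
❓❓⬜🟩🟫🟩🟫🟫
❓❓🟩🟫⬜🟫🟫🟩
❓❓🟩🟩🔴🟫🟩🟫
❓❓⬜⬛🟩🟩🟫🟫
❓❓🟦🟫🟩⬛⬜⬜
⬛⬛⬛⬛⬛⬛⬛⬛

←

⬛❓❓❓❓❓❓🟩
⬛❓❓❓❓❓❓🟫
⬛❓🟫⬜🟩🟫🟩🟫
⬛❓🟩🟩🟫⬜🟫🟫
⬛❓🟩🟩🔴⬜🟫🟩
⬛❓🟫⬜⬛🟩🟩🟫
⬛❓⬜🟦🟫🟩⬛⬜
⬛⬛⬛⬛⬛⬛⬛⬛

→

❓❓❓❓❓❓🟩🟫
❓❓❓❓❓❓🟫⬛
❓🟫⬜🟩🟫🟩🟫🟫
❓🟩🟩🟫⬜🟫🟫🟩
❓🟩🟩🟩🔴🟫🟩🟫
❓🟫⬜⬛🟩🟩🟫🟫
❓⬜🟦🟫🟩⬛⬜⬜
⬛⬛⬛⬛⬛⬛⬛⬛

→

❓❓❓❓❓🟩🟫⬛
❓❓❓❓❓🟫⬛🟫
🟫⬜🟩🟫🟩🟫🟫🟫
🟩🟩🟫⬜🟫🟫🟩🟫
🟩🟩🟩⬜🔴🟩🟫🟩
🟫⬜⬛🟩🟩🟫🟫⬛
⬜🟦🟫🟩⬛⬜⬜⬜
⬛⬛⬛⬛⬛⬛⬛⬛

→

❓❓❓❓🟩🟫⬛⬜
❓❓❓❓🟫⬛🟫⬜
⬜🟩🟫🟩🟫🟫🟫⬛
🟩🟫⬜🟫🟫🟩🟫🟩
🟩🟩⬜🟫🔴🟫🟩🟫
⬜⬛🟩🟩🟫🟫⬛⬜
🟦🟫🟩⬛⬜⬜⬜🟦
⬛⬛⬛⬛⬛⬛⬛⬛

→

❓❓❓🟩🟫⬛⬜⬜
❓❓❓🟫⬛🟫⬜🟫
🟩🟫🟩🟫🟫🟫⬛🟩
🟫⬜🟫🟫🟩🟫🟩🟩
🟩⬜🟫🟩🔴🟩🟫🟫
⬛🟩🟩🟫🟫⬛⬜🟫
🟫🟩⬛⬜⬜⬜🟦🟦
⬛⬛⬛⬛⬛⬛⬛⬛

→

❓❓🟩🟫⬛⬜⬜🟫
❓❓🟫⬛🟫⬜🟫🟩
🟫🟩🟫🟫🟫⬛🟩🟦
⬜🟫🟫🟩🟫🟩🟩🟦
⬜🟫🟩🟫🔴🟫🟫❓
🟩🟩🟫🟫⬛⬜🟫❓
🟩⬛⬜⬜⬜🟦🟦❓
⬛⬛⬛⬛⬛⬛⬛⬛

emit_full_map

❓❓❓❓❓❓⬛🟫🟫🟩⬜
❓❓❓❓❓❓🟩⬜🟩🟩🟦
❓❓❓❓❓⬜⬜🟩🟩⬜⬛
❓❓❓❓❓🟩🟫⬛⬜⬜🟫
❓❓❓❓❓🟫⬛🟫⬜🟫🟩
🟫⬜🟩🟫🟩🟫🟫🟫⬛🟩🟦
🟩🟩🟫⬜🟫🟫🟩🟫🟩🟩🟦
🟩🟩🟩⬜🟫🟩🟫🔴🟫🟫❓
🟫⬜⬛🟩🟩🟫🟫⬛⬜🟫❓
⬜🟦🟫🟩⬛⬜⬜⬜🟦🟦❓

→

❓🟩🟫⬛⬜⬜🟫❓
❓🟫⬛🟫⬜🟫🟩❓
🟩🟫🟫🟫⬛🟩🟦❓
🟫🟫🟩🟫🟩🟩🟦❓
🟫🟩🟫🟩🔴🟫🟦❓
🟩🟫🟫⬛⬜🟫🟩❓
⬛⬜⬜⬜🟦🟦🟫❓
⬛⬛⬛⬛⬛⬛⬛⬛

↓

❓🟫⬛🟫⬜🟫🟩❓
🟩🟫🟫🟫⬛🟩🟦❓
🟫🟫🟩🟫🟩🟩🟦❓
🟫🟩🟫🟩🟫🟫🟦❓
🟩🟫🟫⬛🔴🟫🟩❓
⬛⬜⬜⬜🟦🟦🟫❓
⬛⬛⬛⬛⬛⬛⬛⬛
⬛⬛⬛⬛⬛⬛⬛⬛

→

🟫⬛🟫⬜🟫🟩❓❓
🟫🟫🟫⬛🟩🟦❓❓
🟫🟩🟫🟩🟩🟦🟩❓
🟩🟫🟩🟫🟫🟦🟫❓
🟫🟫⬛⬜🔴🟩🟦❓
⬜⬜⬜🟦🟦🟫🟫❓
⬛⬛⬛⬛⬛⬛⬛⬛
⬛⬛⬛⬛⬛⬛⬛⬛

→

⬛🟫⬜🟫🟩❓❓❓
🟫🟫⬛🟩🟦❓❓❓
🟩🟫🟩🟩🟦🟩⬜❓
🟫🟩🟫🟫🟦🟫⬜❓
🟫⬛⬜🟫🔴🟦🟩❓
⬜⬜🟦🟦🟫🟫⬜❓
⬛⬛⬛⬛⬛⬛⬛⬛
⬛⬛⬛⬛⬛⬛⬛⬛

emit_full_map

❓❓❓❓❓❓⬛🟫🟫🟩⬜❓❓
❓❓❓❓❓❓🟩⬜🟩🟩🟦❓❓
❓❓❓❓❓⬜⬜🟩🟩⬜⬛❓❓
❓❓❓❓❓🟩🟫⬛⬜⬜🟫❓❓
❓❓❓❓❓🟫⬛🟫⬜🟫🟩❓❓
🟫⬜🟩🟫🟩🟫🟫🟫⬛🟩🟦❓❓
🟩🟩🟫⬜🟫🟫🟩🟫🟩🟩🟦🟩⬜
🟩🟩🟩⬜🟫🟩🟫🟩🟫🟫🟦🟫⬜
🟫⬜⬛🟩🟩🟫🟫⬛⬜🟫🔴🟦🟩
⬜🟦🟫🟩⬛⬜⬜⬜🟦🟦🟫🟫⬜

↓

🟫🟫⬛🟩🟦❓❓❓
🟩🟫🟩🟩🟦🟩⬜❓
🟫🟩🟫🟫🟦🟫⬜❓
🟫⬛⬜🟫🟩🟦🟩❓
⬜⬜🟦🟦🔴🟫⬜❓
⬛⬛⬛⬛⬛⬛⬛⬛
⬛⬛⬛⬛⬛⬛⬛⬛
⬛⬛⬛⬛⬛⬛⬛⬛

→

🟫⬛🟩🟦❓❓❓❓
🟫🟩🟩🟦🟩⬜❓❓
🟩🟫🟫🟦🟫⬜⬛❓
⬛⬜🟫🟩🟦🟩⬜❓
⬜🟦🟦🟫🔴⬜⬜❓
⬛⬛⬛⬛⬛⬛⬛⬛
⬛⬛⬛⬛⬛⬛⬛⬛
⬛⬛⬛⬛⬛⬛⬛⬛

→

⬛🟩🟦❓❓❓❓❓
🟩🟩🟦🟩⬜❓❓❓
🟫🟫🟦🟫⬜⬛⬛❓
⬜🟫🟩🟦🟩⬜🟩❓
🟦🟦🟫🟫🔴⬜🟫❓
⬛⬛⬛⬛⬛⬛⬛⬛
⬛⬛⬛⬛⬛⬛⬛⬛
⬛⬛⬛⬛⬛⬛⬛⬛

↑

⬜🟫🟩❓❓❓❓❓
⬛🟩🟦❓❓❓❓❓
🟩🟩🟦🟩⬜🟩🟩❓
🟫🟫🟦🟫⬜⬛⬛❓
⬜🟫🟩🟦🔴⬜🟩❓
🟦🟦🟫🟫⬜⬜🟫❓
⬛⬛⬛⬛⬛⬛⬛⬛
⬛⬛⬛⬛⬛⬛⬛⬛

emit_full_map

❓❓❓❓❓❓⬛🟫🟫🟩⬜❓❓❓❓
❓❓❓❓❓❓🟩⬜🟩🟩🟦❓❓❓❓
❓❓❓❓❓⬜⬜🟩🟩⬜⬛❓❓❓❓
❓❓❓❓❓🟩🟫⬛⬜⬜🟫❓❓❓❓
❓❓❓❓❓🟫⬛🟫⬜🟫🟩❓❓❓❓
🟫⬜🟩🟫🟩🟫🟫🟫⬛🟩🟦❓❓❓❓
🟩🟩🟫⬜🟫🟫🟩🟫🟩🟩🟦🟩⬜🟩🟩
🟩🟩🟩⬜🟫🟩🟫🟩🟫🟫🟦🟫⬜⬛⬛
🟫⬜⬛🟩🟩🟫🟫⬛⬜🟫🟩🟦🔴⬜🟩
⬜🟦🟫🟩⬛⬜⬜⬜🟦🟦🟫🟫⬜⬜🟫

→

🟫🟩❓❓❓❓❓❓
🟩🟦❓❓❓❓❓❓
🟩🟦🟩⬜🟩🟩🟫❓
🟫🟦🟫⬜⬛⬛🟦❓
🟫🟩🟦🟩🔴🟩🟩❓
🟦🟫🟫⬜⬜🟫🟦❓
⬛⬛⬛⬛⬛⬛⬛⬛
⬛⬛⬛⬛⬛⬛⬛⬛

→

🟩❓❓❓❓❓❓❓
🟦❓❓❓❓❓❓❓
🟦🟩⬜🟩🟩🟫🟫❓
🟦🟫⬜⬛⬛🟦🟫❓
🟩🟦🟩⬜🔴🟩⬜❓
🟫🟫⬜⬜🟫🟦🟩❓
⬛⬛⬛⬛⬛⬛⬛⬛
⬛⬛⬛⬛⬛⬛⬛⬛

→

❓❓❓❓❓❓❓❓
❓❓❓❓❓❓❓❓
🟩⬜🟩🟩🟫🟫⬜❓
🟫⬜⬛⬛🟦🟫🟩❓
🟦🟩⬜🟩🔴⬜🟩❓
🟫⬜⬜🟫🟦🟩⬛❓
⬛⬛⬛⬛⬛⬛⬛⬛
⬛⬛⬛⬛⬛⬛⬛⬛

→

❓❓❓❓❓❓❓❓
❓❓❓❓❓❓❓❓
⬜🟩🟩🟫🟫⬜⬜❓
⬜⬛⬛🟦🟫🟩⬛❓
🟩⬜🟩🟩🔴🟩🟫❓
⬜⬜🟫🟦🟩⬛🟩❓
⬛⬛⬛⬛⬛⬛⬛⬛
⬛⬛⬛⬛⬛⬛⬛⬛

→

❓❓❓❓❓❓❓❓
❓❓❓❓❓❓❓❓
🟩🟩🟫🟫⬜⬜🟫❓
⬛⬛🟦🟫🟩⬛🟩❓
⬜🟩🟩⬜🔴🟫🟫❓
⬜🟫🟦🟩⬛🟩🟫❓
⬛⬛⬛⬛⬛⬛⬛⬛
⬛⬛⬛⬛⬛⬛⬛⬛

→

❓❓❓❓❓❓❓❓
❓❓❓❓❓❓❓❓
🟩🟫🟫⬜⬜🟫🟩❓
⬛🟦🟫🟩⬛🟩🟩❓
🟩🟩⬜🟩🔴🟫🟫❓
🟫🟦🟩⬛🟩🟫🟩❓
⬛⬛⬛⬛⬛⬛⬛⬛
⬛⬛⬛⬛⬛⬛⬛⬛

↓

❓❓❓❓❓❓❓❓
🟩🟫🟫⬜⬜🟫🟩❓
⬛🟦🟫🟩⬛🟩🟩❓
🟩🟩⬜🟩🟫🟫🟫❓
🟫🟦🟩⬛🔴🟫🟩❓
⬛⬛⬛⬛⬛⬛⬛⬛
⬛⬛⬛⬛⬛⬛⬛⬛
⬛⬛⬛⬛⬛⬛⬛⬛

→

❓❓❓❓❓❓❓❓
🟫🟫⬜⬜🟫🟩❓❓
🟦🟫🟩⬛🟩🟩⬜❓
🟩⬜🟩🟫🟫🟫🟩❓
🟦🟩⬛🟩🔴🟩🟩❓
⬛⬛⬛⬛⬛⬛⬛⬛
⬛⬛⬛⬛⬛⬛⬛⬛
⬛⬛⬛⬛⬛⬛⬛⬛

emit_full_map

❓❓❓❓❓❓⬛🟫🟫🟩⬜❓❓❓❓❓❓❓❓❓❓❓
❓❓❓❓❓❓🟩⬜🟩🟩🟦❓❓❓❓❓❓❓❓❓❓❓
❓❓❓❓❓⬜⬜🟩🟩⬜⬛❓❓❓❓❓❓❓❓❓❓❓
❓❓❓❓❓🟩🟫⬛⬜⬜🟫❓❓❓❓❓❓❓❓❓❓❓
❓❓❓❓❓🟫⬛🟫⬜🟫🟩❓❓❓❓❓❓❓❓❓❓❓
🟫⬜🟩🟫🟩🟫🟫🟫⬛🟩🟦❓❓❓❓❓❓❓❓❓❓❓
🟩🟩🟫⬜🟫🟫🟩🟫🟩🟩🟦🟩⬜🟩🟩🟫🟫⬜⬜🟫🟩❓
🟩🟩🟩⬜🟫🟩🟫🟩🟫🟫🟦🟫⬜⬛⬛🟦🟫🟩⬛🟩🟩⬜
🟫⬜⬛🟩🟩🟫🟫⬛⬜🟫🟩🟦🟩⬜🟩🟩⬜🟩🟫🟫🟫🟩
⬜🟦🟫🟩⬛⬜⬜⬜🟦🟦🟫🟫⬜⬜🟫🟦🟩⬛🟩🔴🟩🟩
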